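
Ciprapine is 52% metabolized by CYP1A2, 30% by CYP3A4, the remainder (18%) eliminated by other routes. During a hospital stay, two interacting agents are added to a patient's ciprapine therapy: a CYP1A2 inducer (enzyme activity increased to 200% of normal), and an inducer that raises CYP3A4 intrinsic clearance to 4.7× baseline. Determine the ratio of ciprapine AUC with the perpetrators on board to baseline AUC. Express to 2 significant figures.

The CYP1A2 pathway (52% of clearance) increases to 2× activity: 0.52 × 2 = 1.04.
The CYP3A4 pathway (30% of clearance) rises to 4.7× activity: 0.3 × 4.7 = 1.41.
The remaining 18% of clearance is unaffected.
New clearance relative to baseline: 1.04 + 1.41 + 0.18 = 2.63.
AUC ∝ 1/CL: fold-change = 1 / 2.63 = 0.38.

0.38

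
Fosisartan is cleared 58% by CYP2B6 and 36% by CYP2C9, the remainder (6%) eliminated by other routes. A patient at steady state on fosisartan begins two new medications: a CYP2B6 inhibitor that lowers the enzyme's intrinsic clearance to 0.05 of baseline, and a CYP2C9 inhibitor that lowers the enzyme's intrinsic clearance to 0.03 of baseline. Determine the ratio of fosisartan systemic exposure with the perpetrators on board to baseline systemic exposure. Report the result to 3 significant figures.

The CYP2B6 pathway (58% of clearance) is reduced to 0.05× activity: 0.58 × 0.05 = 0.029.
The CYP2C9 pathway (36% of clearance) is reduced to 0.03× activity: 0.36 × 0.03 = 0.0108.
The remaining 6% of clearance is unaffected.
Relative clearance = 0.029 + 0.0108 + 0.06 = 0.0998.
Net systemic exposure ratio = 1 / 0.0998 = 10.0.

10.0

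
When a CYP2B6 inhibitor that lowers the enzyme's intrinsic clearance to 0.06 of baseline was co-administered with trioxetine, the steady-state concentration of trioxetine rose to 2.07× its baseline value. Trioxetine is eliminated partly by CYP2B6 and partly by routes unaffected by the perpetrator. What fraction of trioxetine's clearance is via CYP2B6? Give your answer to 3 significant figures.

0.550

Write x for the fraction cleared via CYP2B6. The observed steady-state concentration change means clearance fell to 1/2.07 = 0.4831 of baseline.
Only the CYP2B6 route changed, so 0.4831 = x·0.06 + (1 − x), giving x = 0.550.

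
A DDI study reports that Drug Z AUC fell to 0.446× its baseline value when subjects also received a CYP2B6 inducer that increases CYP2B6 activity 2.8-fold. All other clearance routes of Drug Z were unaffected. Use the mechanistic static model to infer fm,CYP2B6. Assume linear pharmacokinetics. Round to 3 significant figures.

0.690

CL'/CL = 1 / 0.446 = 2.242
2.8·fm + (1 − fm) = 2.242
fm = (2.242 − 1) / (2.8 − 1) = 0.690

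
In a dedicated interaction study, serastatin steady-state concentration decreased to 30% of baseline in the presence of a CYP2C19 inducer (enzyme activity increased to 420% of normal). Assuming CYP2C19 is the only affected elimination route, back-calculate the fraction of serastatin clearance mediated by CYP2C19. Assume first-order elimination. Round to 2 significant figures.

Let fm be the CYP2C19 fraction. New clearance relative to baseline = fm × 4.2 + (1 − fm).
Steady-state concentration ratio = 1 / (new CL fraction), so new CL fraction = 1 / 0.300 = 3.333.
fm × 4.2 + 1 − fm = 3.333  ⇒  fm × (4.2 − 1) = 2.333  ⇒  fm = 0.73.

0.73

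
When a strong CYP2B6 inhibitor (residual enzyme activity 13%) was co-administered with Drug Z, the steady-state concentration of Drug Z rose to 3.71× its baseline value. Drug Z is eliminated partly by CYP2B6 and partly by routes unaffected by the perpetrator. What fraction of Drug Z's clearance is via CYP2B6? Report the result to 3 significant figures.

0.840

CL'/CL = 1 / 3.71 = 0.2695
0.13·fm + (1 − fm) = 0.2695
fm = (0.2695 − 1) / (0.13 − 1) = 0.840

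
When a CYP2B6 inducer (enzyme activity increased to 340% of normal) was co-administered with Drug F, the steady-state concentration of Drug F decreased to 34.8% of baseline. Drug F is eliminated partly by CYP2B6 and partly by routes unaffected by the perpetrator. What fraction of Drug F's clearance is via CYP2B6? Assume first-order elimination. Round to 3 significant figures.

0.781

CL'/CL = 1 / 0.348 = 2.874
3.4·fm + (1 − fm) = 2.874
fm = (2.874 − 1) / (3.4 − 1) = 0.781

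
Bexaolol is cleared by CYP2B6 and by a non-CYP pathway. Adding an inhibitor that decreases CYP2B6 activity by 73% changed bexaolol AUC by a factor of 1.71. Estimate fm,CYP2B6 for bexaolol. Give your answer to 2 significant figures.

0.57

Let x = fm,CYP2B6. Because AUC ∝ 1/CL, relative clearance fell to 1/1.71 = 0.5848.
Only the CYP2B6 route changed, so 0.5848 = x·0.27 + (1 − x), giving x = 0.57.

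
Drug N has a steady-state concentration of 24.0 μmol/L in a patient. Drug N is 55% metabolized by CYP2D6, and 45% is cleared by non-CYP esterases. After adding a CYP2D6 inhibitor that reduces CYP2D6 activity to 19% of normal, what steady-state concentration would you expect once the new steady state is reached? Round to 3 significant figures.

43.3 μmol/L

The CYP2D6 pathway (55% of clearance) falls to 0.19× activity: 0.55 × 0.19 = 0.1045.
Non-CYP routes (45%) are unchanged.
Relative clearance = 0.1045 + 0.45 = 0.5545.
New steady-state concentration = baseline ÷ relative clearance = 24.0 / 0.5545 = 43.3 μmol/L.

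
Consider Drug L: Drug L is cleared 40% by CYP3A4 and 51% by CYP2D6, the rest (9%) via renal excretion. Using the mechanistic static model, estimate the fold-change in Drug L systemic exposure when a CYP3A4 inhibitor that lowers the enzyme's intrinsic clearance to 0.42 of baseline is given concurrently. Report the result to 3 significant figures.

1.30

The CYP3A4 pathway (40% of clearance) falls to 0.42× activity: 0.4 × 0.42 = 0.168.
CYP2D6 (51%) and the residual 9% are unaffected.
New clearance relative to baseline: 0.168 + 0.51 + 0.09 = 0.768.
Systemic exposure ratio = CL_old/CL_new = 1 / 0.768 = 1.30.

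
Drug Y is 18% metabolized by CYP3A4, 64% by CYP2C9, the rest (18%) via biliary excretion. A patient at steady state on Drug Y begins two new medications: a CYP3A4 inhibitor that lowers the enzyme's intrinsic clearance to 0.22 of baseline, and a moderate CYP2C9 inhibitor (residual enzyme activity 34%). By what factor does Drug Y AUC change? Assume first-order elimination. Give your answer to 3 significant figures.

2.29

The CYP3A4 pathway (18% of clearance) is reduced to 0.22× activity: 0.18 × 0.22 = 0.0396.
The CYP2C9 pathway (64% of clearance) falls to 0.34× activity: 0.64 × 0.34 = 0.2176.
Non-CYP routes (18%) are unchanged.
CL_new/CL_old = 0.0396 + 0.2176 + 0.18 = 0.4372.
Net AUC ratio = 1 / 0.4372 = 2.29.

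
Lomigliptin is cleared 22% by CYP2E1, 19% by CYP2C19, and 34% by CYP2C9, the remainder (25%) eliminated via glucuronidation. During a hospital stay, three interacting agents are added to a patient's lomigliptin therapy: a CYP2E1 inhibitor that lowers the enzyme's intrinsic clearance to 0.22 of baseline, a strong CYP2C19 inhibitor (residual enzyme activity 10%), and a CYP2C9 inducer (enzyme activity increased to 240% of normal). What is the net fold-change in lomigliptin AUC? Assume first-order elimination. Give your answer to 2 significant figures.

The CYP2E1 pathway (22% of clearance) falls to 0.22× activity: 0.22 × 0.22 = 0.0484.
The CYP2C19 pathway (19% of clearance) is reduced to 0.1× activity: 0.19 × 0.1 = 0.019.
The CYP2C9 pathway (34% of clearance) rises to 2.4× activity: 0.34 × 2.4 = 0.816.
Non-CYP routes (25%) are unchanged.
New clearance relative to baseline: 0.0484 + 0.019 + 0.816 + 0.25 = 1.1334.
Net AUC ratio = 1 / 1.1334 = 0.88.

0.88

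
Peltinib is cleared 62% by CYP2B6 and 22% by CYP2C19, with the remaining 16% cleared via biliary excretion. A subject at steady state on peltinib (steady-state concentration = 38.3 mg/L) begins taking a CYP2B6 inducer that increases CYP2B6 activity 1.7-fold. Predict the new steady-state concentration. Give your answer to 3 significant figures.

26.7 mg/L

CYP2B6: 0.62 × 1.7 = 1.054
CYP2C19: 0.22 (unchanged)
Other: 0.16 (unchanged)
Relative clearance = 1.054 + 0.22 + 0.16 = 1.434.
With dosing unchanged, steady-state concentration scales as 1/CL: 38.3 / 1.434 = 26.7 mg/L.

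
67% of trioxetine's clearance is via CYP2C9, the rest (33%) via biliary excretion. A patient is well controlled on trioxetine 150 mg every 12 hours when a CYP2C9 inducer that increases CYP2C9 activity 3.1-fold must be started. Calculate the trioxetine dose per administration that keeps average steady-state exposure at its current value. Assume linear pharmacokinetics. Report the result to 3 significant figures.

361 mg

The CYP2C9 pathway (67% of clearance) increases to 3.1× activity: 0.67 × 3.1 = 2.077.
The remaining 33% of clearance is unaffected.
Relative clearance = 2.077 + 0.33 = 2.407.
To maintain the same steady-state level, dose must scale with clearance: new dose = 150 × 2.407 = 361 mg.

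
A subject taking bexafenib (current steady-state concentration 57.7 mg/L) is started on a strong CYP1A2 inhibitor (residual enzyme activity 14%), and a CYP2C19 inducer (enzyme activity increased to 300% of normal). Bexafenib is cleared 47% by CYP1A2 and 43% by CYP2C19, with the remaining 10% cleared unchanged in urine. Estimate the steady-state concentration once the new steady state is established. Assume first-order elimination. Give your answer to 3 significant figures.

CYP1A2: 0.47 × 0.14 = 0.0658
CYP2C19: 0.43 × 3 = 1.29
Other: 0.1 (unchanged)
Relative clearance = 0.0658 + 1.29 + 0.1 = 1.4558.
New steady-state concentration = 57.7 / 1.4558 = 39.6 mg/L (concentration scales inversely with clearance).

39.6 mg/L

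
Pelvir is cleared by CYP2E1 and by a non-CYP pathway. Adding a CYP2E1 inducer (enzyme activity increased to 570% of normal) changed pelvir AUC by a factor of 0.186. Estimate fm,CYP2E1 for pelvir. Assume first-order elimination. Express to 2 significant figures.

0.93

Let fm be the CYP2E1 fraction. New clearance relative to baseline = fm × 5.7 + (1 − fm).
AUC ratio = 1 / (new CL fraction), so new CL fraction = 1 / 0.186 = 5.376.
fm × 5.7 + 1 − fm = 5.376  ⇒  fm × (5.7 − 1) = 4.376  ⇒  fm = 0.93.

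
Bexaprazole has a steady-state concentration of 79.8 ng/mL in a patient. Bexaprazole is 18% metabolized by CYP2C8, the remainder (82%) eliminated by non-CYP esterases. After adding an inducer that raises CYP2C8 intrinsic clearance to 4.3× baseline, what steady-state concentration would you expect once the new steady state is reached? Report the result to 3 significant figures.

50.1 ng/mL

The CYP2C8 pathway (18% of clearance) is boosted to 4.3× activity: 0.18 × 4.3 = 0.774.
The remaining 82% of clearance is unaffected.
Relative clearance = 0.774 + 0.82 = 1.594.
With dosing unchanged, steady-state concentration scales as 1/CL: 79.8 / 1.594 = 50.1 ng/mL.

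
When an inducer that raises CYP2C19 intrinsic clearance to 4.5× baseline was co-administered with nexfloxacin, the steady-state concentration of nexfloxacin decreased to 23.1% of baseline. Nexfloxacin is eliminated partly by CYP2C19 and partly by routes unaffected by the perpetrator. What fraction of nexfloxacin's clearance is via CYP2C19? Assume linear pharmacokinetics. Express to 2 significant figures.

Write x for the fraction cleared via CYP2C19. The observed steady-state concentration change means clearance rose to 1/0.231 = 4.329 of baseline.
Only the CYP2C19 route changed, so 4.329 = x·4.5 + (1 − x), giving x = 0.95.

0.95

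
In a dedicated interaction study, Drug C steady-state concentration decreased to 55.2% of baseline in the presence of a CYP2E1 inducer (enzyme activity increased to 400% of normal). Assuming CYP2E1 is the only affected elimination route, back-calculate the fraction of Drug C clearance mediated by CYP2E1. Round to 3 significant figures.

0.271

CL'/CL = 1 / 0.552 = 1.812
4·fm + (1 − fm) = 1.812
fm = (1.812 − 1) / (4 − 1) = 0.271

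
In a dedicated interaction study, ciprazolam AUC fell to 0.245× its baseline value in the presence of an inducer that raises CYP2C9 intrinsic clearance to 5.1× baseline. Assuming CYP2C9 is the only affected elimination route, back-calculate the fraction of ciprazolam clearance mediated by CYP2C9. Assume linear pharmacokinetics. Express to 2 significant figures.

Call the CYP2C9 fraction fm. After the interaction, CL_new/CL_old = fm × 5.1 + (1 − fm).
AUC ratio = 1 / (new CL fraction), so new CL fraction = 1 / 0.245 = 4.082.
fm × 5.1 + 1 − fm = 4.082  ⇒  fm × (5.1 − 1) = 3.082  ⇒  fm = 0.75.

0.75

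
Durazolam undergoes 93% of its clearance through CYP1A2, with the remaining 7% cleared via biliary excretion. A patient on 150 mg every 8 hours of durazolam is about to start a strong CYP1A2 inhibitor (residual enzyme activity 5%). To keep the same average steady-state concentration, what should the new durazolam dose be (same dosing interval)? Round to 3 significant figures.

CYP1A2: 0.93 × 0.05 = 0.0465
Other: 0.07 (unchanged)
New clearance relative to baseline: 0.0465 + 0.07 = 0.1165.
Exposure is unchanged when dose changes in proportion to clearance. New dose = 150 mg × 0.1165 = 17.5 mg.

17.5 mg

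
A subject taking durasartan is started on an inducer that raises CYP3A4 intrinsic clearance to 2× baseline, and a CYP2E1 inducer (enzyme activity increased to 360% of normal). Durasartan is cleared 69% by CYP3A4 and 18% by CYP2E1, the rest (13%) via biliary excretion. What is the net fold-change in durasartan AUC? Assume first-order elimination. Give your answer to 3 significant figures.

0.463

The CYP3A4 pathway (69% of clearance) rises to 2× activity: 0.69 × 2 = 1.38.
The CYP2E1 pathway (18% of clearance) increases to 3.6× activity: 0.18 × 3.6 = 0.648.
The remaining 13% of clearance is unaffected.
New clearance relative to baseline: 1.38 + 0.648 + 0.13 = 2.158.
AUC ∝ 1/CL: fold-change = 1 / 2.158 = 0.463.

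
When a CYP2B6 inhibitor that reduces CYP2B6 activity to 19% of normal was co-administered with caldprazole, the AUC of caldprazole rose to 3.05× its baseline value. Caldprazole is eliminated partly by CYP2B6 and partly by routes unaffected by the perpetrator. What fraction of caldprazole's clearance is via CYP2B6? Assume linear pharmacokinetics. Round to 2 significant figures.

0.83

CL'/CL = 1 / 3.05 = 0.3279
0.19·fm + (1 − fm) = 0.3279
fm = (0.3279 − 1) / (0.19 − 1) = 0.83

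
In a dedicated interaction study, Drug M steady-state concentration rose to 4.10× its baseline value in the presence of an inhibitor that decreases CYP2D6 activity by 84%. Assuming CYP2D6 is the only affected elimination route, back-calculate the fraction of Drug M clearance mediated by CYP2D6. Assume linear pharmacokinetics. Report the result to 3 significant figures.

0.900

CL'/CL = 1 / 4.10 = 0.2439
0.16·fm + (1 − fm) = 0.2439
fm = (0.2439 − 1) / (0.16 − 1) = 0.900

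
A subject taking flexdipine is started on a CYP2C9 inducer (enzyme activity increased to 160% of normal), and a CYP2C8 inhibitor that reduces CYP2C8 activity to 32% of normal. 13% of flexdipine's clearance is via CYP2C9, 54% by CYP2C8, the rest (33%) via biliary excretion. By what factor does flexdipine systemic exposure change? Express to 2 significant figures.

The CYP2C9 pathway (13% of clearance) rises to 1.6× activity: 0.13 × 1.6 = 0.208.
The CYP2C8 pathway (54% of clearance) falls to 0.32× activity: 0.54 × 0.32 = 0.1728.
Non-CYP routes (33%) are unchanged.
Relative clearance = 0.208 + 0.1728 + 0.33 = 0.7108.
Because systemic exposure varies inversely with clearance, the combined effect is 1 / 0.7108 = 1.4.

1.4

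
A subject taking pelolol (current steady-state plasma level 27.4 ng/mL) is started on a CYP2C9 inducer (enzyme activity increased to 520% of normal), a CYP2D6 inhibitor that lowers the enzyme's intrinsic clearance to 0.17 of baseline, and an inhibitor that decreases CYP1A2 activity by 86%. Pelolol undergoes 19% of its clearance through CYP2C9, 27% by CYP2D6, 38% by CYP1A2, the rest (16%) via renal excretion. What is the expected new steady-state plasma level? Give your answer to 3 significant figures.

22.0 ng/mL

The CYP2C9 pathway (19% of clearance) rises to 5.2× activity: 0.19 × 5.2 = 0.988.
The CYP2D6 pathway (27% of clearance) is reduced to 0.17× activity: 0.27 × 0.17 = 0.0459.
The CYP1A2 pathway (38% of clearance) is reduced to 0.14× activity: 0.38 × 0.14 = 0.0532.
The remaining 16% of clearance is unaffected.
New clearance relative to baseline: 0.988 + 0.0459 + 0.0532 + 0.16 = 1.2471.
New steady-state plasma level = 27.4 / 1.2471 = 22.0 ng/mL (concentration scales inversely with clearance).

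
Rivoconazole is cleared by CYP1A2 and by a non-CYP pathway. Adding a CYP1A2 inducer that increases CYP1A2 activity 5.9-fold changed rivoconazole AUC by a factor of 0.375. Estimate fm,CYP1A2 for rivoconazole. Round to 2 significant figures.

0.34

CL'/CL = 1 / 0.375 = 2.667
5.9·fm + (1 − fm) = 2.667
fm = (2.667 − 1) / (5.9 − 1) = 0.34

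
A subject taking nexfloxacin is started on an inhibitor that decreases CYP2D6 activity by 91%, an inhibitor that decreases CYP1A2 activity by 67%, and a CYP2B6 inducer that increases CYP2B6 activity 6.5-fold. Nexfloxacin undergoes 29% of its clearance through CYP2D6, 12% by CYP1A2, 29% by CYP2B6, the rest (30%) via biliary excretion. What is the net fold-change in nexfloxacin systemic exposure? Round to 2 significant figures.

0.44

The CYP2D6 pathway (29% of clearance) drops to 0.09× activity: 0.29 × 0.09 = 0.0261.
The CYP1A2 pathway (12% of clearance) is reduced to 0.33× activity: 0.12 × 0.33 = 0.0396.
The CYP2B6 pathway (29% of clearance) increases to 6.5× activity: 0.29 × 6.5 = 1.885.
Non-CYP routes (30%) are unchanged.
CL_new/CL_old = 0.0261 + 0.0396 + 1.885 + 0.3 = 2.2507.
Systemic exposure ∝ 1/CL: fold-change = 1 / 2.2507 = 0.44.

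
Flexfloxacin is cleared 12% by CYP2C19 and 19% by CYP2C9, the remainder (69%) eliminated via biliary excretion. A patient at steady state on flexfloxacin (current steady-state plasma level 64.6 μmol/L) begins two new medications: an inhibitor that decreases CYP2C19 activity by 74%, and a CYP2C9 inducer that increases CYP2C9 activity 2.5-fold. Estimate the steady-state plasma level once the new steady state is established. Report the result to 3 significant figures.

54.0 μmol/L

CYP2C19: 0.12 × 0.26 = 0.0312
CYP2C9: 0.19 × 2.5 = 0.475
Other: 0.69 (unchanged)
New clearance relative to baseline: 0.0312 + 0.475 + 0.69 = 1.1962.
Dividing the baseline by the relative clearance: 64.6 / 1.1962 = 54.0 μmol/L.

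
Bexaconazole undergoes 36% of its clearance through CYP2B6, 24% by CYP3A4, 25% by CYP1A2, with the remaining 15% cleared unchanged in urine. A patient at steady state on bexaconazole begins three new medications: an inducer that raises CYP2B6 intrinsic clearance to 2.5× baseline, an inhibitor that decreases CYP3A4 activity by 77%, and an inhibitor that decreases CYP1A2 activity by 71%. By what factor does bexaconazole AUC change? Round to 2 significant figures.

0.85

The CYP2B6 pathway (36% of clearance) rises to 2.5× activity: 0.36 × 2.5 = 0.9.
The CYP3A4 pathway (24% of clearance) is reduced to 0.23× activity: 0.24 × 0.23 = 0.0552.
The CYP1A2 pathway (25% of clearance) falls to 0.29× activity: 0.25 × 0.29 = 0.0725.
The remaining 15% of clearance is unaffected.
Relative clearance = 0.9 + 0.0552 + 0.0725 + 0.15 = 1.1777.
AUC ∝ 1/CL: fold-change = 1 / 1.1777 = 0.85.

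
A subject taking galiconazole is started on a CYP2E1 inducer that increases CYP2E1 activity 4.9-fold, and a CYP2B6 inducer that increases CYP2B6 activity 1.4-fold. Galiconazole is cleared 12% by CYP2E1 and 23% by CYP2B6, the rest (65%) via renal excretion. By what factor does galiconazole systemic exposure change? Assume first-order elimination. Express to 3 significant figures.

The CYP2E1 pathway (12% of clearance) is boosted to 4.9× activity: 0.12 × 4.9 = 0.588.
The CYP2B6 pathway (23% of clearance) is boosted to 1.4× activity: 0.23 × 1.4 = 0.322.
The remaining 65% of clearance is unaffected.
Relative clearance = 0.588 + 0.322 + 0.65 = 1.56.
Because systemic exposure varies inversely with clearance, the combined effect is 1 / 1.56 = 0.641.

0.641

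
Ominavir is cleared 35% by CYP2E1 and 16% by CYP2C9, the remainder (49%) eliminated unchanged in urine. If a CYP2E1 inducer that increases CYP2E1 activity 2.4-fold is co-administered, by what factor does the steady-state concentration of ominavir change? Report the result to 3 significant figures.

The CYP2E1 pathway (35% of clearance) increases to 2.4× activity: 0.35 × 2.4 = 0.84.
CYP2C9 (16%) and the residual 49% are unaffected.
Relative clearance = 0.84 + 0.16 + 0.49 = 1.49.
Steady-state concentration ratio = CL_old/CL_new = 1 / 1.49 = 0.671.

0.671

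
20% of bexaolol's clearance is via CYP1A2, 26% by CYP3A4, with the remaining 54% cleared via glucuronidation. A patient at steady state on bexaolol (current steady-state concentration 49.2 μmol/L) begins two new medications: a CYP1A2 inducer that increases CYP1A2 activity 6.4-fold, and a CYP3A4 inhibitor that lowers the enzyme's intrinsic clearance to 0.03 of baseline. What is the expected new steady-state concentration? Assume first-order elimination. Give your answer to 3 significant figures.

26.9 μmol/L

The CYP1A2 pathway (20% of clearance) rises to 6.4× activity: 0.2 × 6.4 = 1.28.
The CYP3A4 pathway (26% of clearance) drops to 0.03× activity: 0.26 × 0.03 = 0.0078.
The remaining 54% of clearance is unaffected.
CL_new/CL_old = 1.28 + 0.0078 + 0.54 = 1.8278.
Steady-state concentration ∝ 1/CL: new value = 49.2 / 1.8278 = 26.9 μmol/L.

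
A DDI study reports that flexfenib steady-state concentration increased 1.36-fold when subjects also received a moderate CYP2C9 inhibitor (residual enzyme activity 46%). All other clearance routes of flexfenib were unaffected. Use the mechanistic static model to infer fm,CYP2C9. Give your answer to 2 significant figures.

0.49

Call the CYP2C9 fraction fm. After the interaction, CL_new/CL_old = fm × 0.46 + (1 − fm).
Steady-state concentration ratio = 1 / (new CL fraction), so new CL fraction = 1 / 1.36 = 0.7353.
fm × 0.46 + 1 − fm = 0.7353  ⇒  fm × (0.46 − 1) = −0.2647  ⇒  fm = 0.49.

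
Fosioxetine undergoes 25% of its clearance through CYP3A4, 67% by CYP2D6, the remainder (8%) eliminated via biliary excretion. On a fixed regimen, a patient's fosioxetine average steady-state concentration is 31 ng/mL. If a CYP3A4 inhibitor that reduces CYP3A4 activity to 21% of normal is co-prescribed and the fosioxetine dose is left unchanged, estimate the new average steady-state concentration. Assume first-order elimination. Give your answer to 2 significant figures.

39 ng/mL

The CYP3A4 pathway (25% of clearance) falls to 0.21× activity: 0.25 × 0.21 = 0.0525.
CYP2D6 (67%) and the residual 8% are unaffected.
Relative clearance = 0.0525 + 0.67 + 0.08 = 0.8025.
New average steady-state concentration = baseline ÷ relative clearance = 31 / 0.8025 = 39 ng/mL.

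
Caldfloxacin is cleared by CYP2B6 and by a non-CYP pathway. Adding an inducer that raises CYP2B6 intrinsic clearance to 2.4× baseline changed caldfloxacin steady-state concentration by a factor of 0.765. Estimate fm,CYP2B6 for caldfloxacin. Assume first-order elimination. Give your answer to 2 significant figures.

0.22

Call the CYP2B6 fraction fm. After the interaction, CL_new/CL_old = fm × 2.4 + (1 − fm).
Steady-state concentration ratio = 1 / (new CL fraction), so new CL fraction = 1 / 0.765 = 1.307.
fm × 2.4 + 1 − fm = 1.307  ⇒  fm × (2.4 − 1) = 0.3072  ⇒  fm = 0.22.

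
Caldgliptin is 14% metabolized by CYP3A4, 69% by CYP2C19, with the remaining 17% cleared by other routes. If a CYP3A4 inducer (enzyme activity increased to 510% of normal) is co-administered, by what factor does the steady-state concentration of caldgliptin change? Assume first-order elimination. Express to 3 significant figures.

0.635

The CYP3A4 pathway (14% of clearance) increases to 5.1× activity: 0.14 × 5.1 = 0.714.
CYP2C19 (69%) and the residual 17% are unaffected.
Relative clearance = 0.714 + 0.69 + 0.17 = 1.574.
Steady-state concentration ratio = CL_old/CL_new = 1 / 1.574 = 0.635.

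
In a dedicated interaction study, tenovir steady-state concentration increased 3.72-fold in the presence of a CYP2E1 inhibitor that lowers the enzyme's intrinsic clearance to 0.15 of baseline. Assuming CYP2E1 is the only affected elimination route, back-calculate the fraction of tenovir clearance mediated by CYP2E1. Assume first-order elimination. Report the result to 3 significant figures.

CL'/CL = 1 / 3.72 = 0.2688
0.15·fm + (1 − fm) = 0.2688
fm = (0.2688 − 1) / (0.15 − 1) = 0.860

0.860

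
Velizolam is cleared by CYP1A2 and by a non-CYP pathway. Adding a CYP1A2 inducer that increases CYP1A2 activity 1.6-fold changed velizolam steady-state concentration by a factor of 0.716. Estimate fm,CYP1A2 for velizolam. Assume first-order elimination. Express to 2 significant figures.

Let x = fm,CYP1A2. Because steady-state concentration ∝ 1/CL, relative clearance rose to 1/0.716 = 1.397.
Setting x·1.6 + (1 − x) = 1.397 and solving: x = (1.397 − 1)/(1.6 − 1) = 0.66.

0.66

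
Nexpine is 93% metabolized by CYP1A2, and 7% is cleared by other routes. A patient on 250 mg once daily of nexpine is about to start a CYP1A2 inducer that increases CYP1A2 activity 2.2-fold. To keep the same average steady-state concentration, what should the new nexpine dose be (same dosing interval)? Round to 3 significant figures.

The CYP1A2 pathway (93% of clearance) rises to 2.2× activity: 0.93 × 2.2 = 2.046.
Non-CYP routes (7%) are unchanged.
CL_new/CL_old = 2.046 + 0.07 = 2.116.
Css,avg = (dose rate)/CL, so holding Css fixed requires dose ∝ CL: 250 × 2.116 = 529 mg.

529 mg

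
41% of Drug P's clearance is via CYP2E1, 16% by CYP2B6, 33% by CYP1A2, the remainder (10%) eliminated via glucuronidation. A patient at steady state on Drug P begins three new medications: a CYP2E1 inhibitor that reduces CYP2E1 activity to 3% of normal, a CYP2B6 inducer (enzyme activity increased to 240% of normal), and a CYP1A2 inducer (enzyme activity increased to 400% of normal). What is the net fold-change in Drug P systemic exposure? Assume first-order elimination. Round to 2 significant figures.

CYP2E1: 0.41 × 0.03 = 0.0123
CYP2B6: 0.16 × 2.4 = 0.384
CYP1A2: 0.33 × 4 = 1.32
Other: 0.1 (unchanged)
CL_new/CL_old = 0.0123 + 0.384 + 1.32 + 0.1 = 1.8163.
Because systemic exposure varies inversely with clearance, the combined effect is 1 / 1.8163 = 0.55.

0.55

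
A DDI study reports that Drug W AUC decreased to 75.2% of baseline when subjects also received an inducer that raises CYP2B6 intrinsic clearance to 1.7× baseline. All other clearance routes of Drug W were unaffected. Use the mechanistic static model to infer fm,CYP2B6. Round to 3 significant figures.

Let fm be the CYP2B6 fraction. New clearance relative to baseline = fm × 1.7 + (1 − fm).
AUC ratio = 1 / (new CL fraction), so new CL fraction = 1 / 0.752 = 1.33.
fm × 1.7 + 1 − fm = 1.33  ⇒  fm × (1.7 − 1) = 0.3298  ⇒  fm = 0.471.

0.471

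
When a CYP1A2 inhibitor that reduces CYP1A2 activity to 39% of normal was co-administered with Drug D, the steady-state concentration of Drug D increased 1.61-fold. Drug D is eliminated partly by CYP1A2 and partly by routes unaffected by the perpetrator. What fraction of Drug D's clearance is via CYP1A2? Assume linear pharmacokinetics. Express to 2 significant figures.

0.62

Call the CYP1A2 fraction fm. After the interaction, CL_new/CL_old = fm × 0.39 + (1 − fm).
Steady-state concentration ratio = 1 / (new CL fraction), so new CL fraction = 1 / 1.61 = 0.6211.
fm × 0.39 + 1 − fm = 0.6211  ⇒  fm × (0.39 − 1) = −0.3789  ⇒  fm = 0.62.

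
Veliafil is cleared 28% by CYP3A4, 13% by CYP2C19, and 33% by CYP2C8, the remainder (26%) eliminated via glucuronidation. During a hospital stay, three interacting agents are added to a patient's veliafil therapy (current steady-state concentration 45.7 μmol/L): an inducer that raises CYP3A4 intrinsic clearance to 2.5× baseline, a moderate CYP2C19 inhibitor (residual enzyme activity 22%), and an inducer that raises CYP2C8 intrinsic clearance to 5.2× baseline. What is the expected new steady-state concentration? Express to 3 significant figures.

16.9 μmol/L

CYP3A4: 0.28 × 2.5 = 0.7
CYP2C19: 0.13 × 0.22 = 0.0286
CYP2C8: 0.33 × 5.2 = 1.716
Other: 0.26 (unchanged)
Relative clearance = 0.7 + 0.0286 + 1.716 + 0.26 = 2.7046.
New steady-state concentration = 45.7 / 2.7046 = 16.9 μmol/L (concentration scales inversely with clearance).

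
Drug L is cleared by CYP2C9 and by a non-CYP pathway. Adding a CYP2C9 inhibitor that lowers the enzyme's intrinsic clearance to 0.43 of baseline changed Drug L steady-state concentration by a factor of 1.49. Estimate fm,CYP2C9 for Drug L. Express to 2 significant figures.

0.58

Call the CYP2C9 fraction fm. After the interaction, CL_new/CL_old = fm × 0.43 + (1 − fm).
Steady-state concentration ratio = 1 / (new CL fraction), so new CL fraction = 1 / 1.49 = 0.6711.
fm × 0.43 + 1 − fm = 0.6711  ⇒  fm × (0.43 − 1) = −0.3289  ⇒  fm = 0.58.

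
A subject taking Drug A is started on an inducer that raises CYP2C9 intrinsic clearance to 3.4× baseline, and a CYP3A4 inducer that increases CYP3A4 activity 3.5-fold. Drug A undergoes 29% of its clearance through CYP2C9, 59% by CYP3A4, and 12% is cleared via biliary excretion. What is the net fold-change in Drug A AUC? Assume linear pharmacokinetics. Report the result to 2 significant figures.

0.32

The CYP2C9 pathway (29% of clearance) is boosted to 3.4× activity: 0.29 × 3.4 = 0.986.
The CYP3A4 pathway (59% of clearance) rises to 3.5× activity: 0.59 × 3.5 = 2.065.
Non-CYP routes (12%) are unchanged.
CL_new/CL_old = 0.986 + 2.065 + 0.12 = 3.171.
Because AUC varies inversely with clearance, the combined effect is 1 / 3.171 = 0.32.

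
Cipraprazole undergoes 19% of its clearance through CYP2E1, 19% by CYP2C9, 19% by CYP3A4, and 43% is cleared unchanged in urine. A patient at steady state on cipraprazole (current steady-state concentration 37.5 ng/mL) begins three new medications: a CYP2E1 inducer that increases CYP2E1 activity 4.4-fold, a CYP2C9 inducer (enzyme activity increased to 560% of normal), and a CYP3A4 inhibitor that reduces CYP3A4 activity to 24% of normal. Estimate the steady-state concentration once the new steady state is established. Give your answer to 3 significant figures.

15.8 ng/mL

CYP2E1: 0.19 × 4.4 = 0.836
CYP2C9: 0.19 × 5.6 = 1.064
CYP3A4: 0.19 × 0.24 = 0.0456
Other: 0.43 (unchanged)
CL_new/CL_old = 0.836 + 1.064 + 0.0456 + 0.43 = 2.3756.
Dividing the baseline by the relative clearance: 37.5 / 2.3756 = 15.8 ng/mL.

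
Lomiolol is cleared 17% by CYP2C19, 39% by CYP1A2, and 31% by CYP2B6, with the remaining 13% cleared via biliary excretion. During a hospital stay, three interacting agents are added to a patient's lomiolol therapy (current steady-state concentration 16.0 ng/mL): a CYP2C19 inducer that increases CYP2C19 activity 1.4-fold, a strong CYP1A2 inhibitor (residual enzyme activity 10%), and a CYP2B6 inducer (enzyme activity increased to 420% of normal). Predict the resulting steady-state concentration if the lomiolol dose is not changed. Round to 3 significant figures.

9.36 ng/mL

The CYP2C19 pathway (17% of clearance) is boosted to 1.4× activity: 0.17 × 1.4 = 0.238.
The CYP1A2 pathway (39% of clearance) is reduced to 0.1× activity: 0.39 × 0.1 = 0.039.
The CYP2B6 pathway (31% of clearance) increases to 4.2× activity: 0.31 × 4.2 = 1.302.
Non-CYP routes (13%) are unchanged.
Relative clearance = 0.238 + 0.039 + 1.302 + 0.13 = 1.709.
New steady-state concentration = 16.0 / 1.709 = 9.36 ng/mL (concentration scales inversely with clearance).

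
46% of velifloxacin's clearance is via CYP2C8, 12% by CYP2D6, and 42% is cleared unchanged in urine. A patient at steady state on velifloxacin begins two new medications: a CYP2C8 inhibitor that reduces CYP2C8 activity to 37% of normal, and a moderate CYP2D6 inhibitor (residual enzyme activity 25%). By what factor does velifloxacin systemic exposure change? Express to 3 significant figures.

1.61

The CYP2C8 pathway (46% of clearance) falls to 0.37× activity: 0.46 × 0.37 = 0.1702.
The CYP2D6 pathway (12% of clearance) falls to 0.25× activity: 0.12 × 0.25 = 0.03.
Non-CYP routes (42%) are unchanged.
Relative clearance = 0.1702 + 0.03 + 0.42 = 0.6202.
Net systemic exposure ratio = 1 / 0.6202 = 1.61.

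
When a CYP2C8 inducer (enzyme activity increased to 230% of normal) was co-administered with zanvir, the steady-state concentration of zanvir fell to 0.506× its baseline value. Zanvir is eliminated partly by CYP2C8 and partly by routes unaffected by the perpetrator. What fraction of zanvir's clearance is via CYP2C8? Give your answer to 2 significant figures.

Let fm be the CYP2C8 fraction. New clearance relative to baseline = fm × 2.3 + (1 − fm).
Steady-state concentration ratio = 1 / (new CL fraction), so new CL fraction = 1 / 0.506 = 1.976.
fm × 2.3 + 1 − fm = 1.976  ⇒  fm × (2.3 − 1) = 0.9763  ⇒  fm = 0.75.

0.75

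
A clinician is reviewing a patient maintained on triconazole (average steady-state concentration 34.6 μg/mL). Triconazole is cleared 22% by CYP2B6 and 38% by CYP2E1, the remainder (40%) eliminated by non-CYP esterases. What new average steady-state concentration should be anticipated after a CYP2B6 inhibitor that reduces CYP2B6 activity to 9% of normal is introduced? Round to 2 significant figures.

The CYP2B6 pathway (22% of clearance) is reduced to 0.09× activity: 0.22 × 0.09 = 0.0198.
CYP2E1 (38%) and the residual 40% are unaffected.
Relative clearance = 0.0198 + 0.38 + 0.4 = 0.7998.
Average steady-state concentration ∝ 1/CL, so new value = 34.6 / 0.7998 = 43 μg/mL.

43 μg/mL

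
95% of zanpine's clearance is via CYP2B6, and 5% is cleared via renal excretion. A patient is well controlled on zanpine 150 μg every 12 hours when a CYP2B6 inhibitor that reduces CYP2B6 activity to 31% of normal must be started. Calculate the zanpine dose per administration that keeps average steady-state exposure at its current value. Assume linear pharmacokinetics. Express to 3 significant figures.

CYP2B6: 0.95 × 0.31 = 0.2945
Other: 0.05 (unchanged)
New clearance relative to baseline: 0.2945 + 0.05 = 0.3445.
Css,avg = (dose rate)/CL, so holding Css fixed requires dose ∝ CL: 150 × 0.3445 = 51.7 μg.

51.7 μg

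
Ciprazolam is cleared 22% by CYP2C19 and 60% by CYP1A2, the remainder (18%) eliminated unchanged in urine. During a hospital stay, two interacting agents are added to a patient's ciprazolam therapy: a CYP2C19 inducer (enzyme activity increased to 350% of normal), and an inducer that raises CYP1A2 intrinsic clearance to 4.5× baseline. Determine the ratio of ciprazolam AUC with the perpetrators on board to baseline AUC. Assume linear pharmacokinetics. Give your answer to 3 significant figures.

The CYP2C19 pathway (22% of clearance) rises to 3.5× activity: 0.22 × 3.5 = 0.77.
The CYP1A2 pathway (60% of clearance) is boosted to 4.5× activity: 0.6 × 4.5 = 2.7.
The remaining 18% of clearance is unaffected.
CL_new/CL_old = 0.77 + 2.7 + 0.18 = 3.65.
Net AUC ratio = 1 / 3.65 = 0.274.

0.274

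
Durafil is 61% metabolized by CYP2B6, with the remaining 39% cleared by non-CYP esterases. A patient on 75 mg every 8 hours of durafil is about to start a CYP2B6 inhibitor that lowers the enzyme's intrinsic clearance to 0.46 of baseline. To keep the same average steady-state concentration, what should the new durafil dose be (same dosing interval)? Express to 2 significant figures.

The CYP2B6 pathway (61% of clearance) is reduced to 0.46× activity: 0.61 × 0.46 = 0.2806.
The remaining 39% of clearance is unaffected.
New clearance relative to baseline: 0.2806 + 0.39 = 0.6706.
Css,avg = (dose rate)/CL, so holding Css fixed requires dose ∝ CL: 75 × 0.6706 = 50 mg.

50 mg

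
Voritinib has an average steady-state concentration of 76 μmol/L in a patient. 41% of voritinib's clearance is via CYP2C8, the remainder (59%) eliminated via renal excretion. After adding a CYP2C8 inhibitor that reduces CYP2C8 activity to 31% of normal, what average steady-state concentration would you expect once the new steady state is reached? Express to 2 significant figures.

1.1 × 10² μmol/L

The CYP2C8 pathway (41% of clearance) falls to 0.31× activity: 0.41 × 0.31 = 0.1271.
The remaining 59% of clearance is unaffected.
CL_new/CL_old = 0.1271 + 0.59 = 0.7171.
New average steady-state concentration = baseline ÷ relative clearance = 76 / 0.7171 = 1.1 × 10² μmol/L.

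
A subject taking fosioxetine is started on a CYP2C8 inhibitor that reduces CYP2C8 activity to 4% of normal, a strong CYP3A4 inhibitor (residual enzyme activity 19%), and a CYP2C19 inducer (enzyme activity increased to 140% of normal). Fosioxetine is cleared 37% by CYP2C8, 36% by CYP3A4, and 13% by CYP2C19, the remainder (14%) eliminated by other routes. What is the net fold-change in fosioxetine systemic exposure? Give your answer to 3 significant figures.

2.47

CYP2C8: 0.37 × 0.04 = 0.0148
CYP3A4: 0.36 × 0.19 = 0.0684
CYP2C19: 0.13 × 1.4 = 0.182
Other: 0.14 (unchanged)
CL_new/CL_old = 0.0148 + 0.0684 + 0.182 + 0.14 = 0.4052.
Net systemic exposure ratio = 1 / 0.4052 = 2.47.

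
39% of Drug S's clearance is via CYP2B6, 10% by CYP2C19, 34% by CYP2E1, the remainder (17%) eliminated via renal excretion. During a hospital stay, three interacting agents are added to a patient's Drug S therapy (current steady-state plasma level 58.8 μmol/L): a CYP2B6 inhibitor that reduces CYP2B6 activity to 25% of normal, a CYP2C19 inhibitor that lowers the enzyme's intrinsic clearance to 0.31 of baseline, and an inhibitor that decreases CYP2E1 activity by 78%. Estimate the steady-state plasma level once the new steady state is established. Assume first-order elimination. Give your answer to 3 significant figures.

CYP2B6: 0.39 × 0.25 = 0.0975
CYP2C19: 0.1 × 0.31 = 0.031
CYP2E1: 0.34 × 0.22 = 0.0748
Other: 0.17 (unchanged)
New clearance relative to baseline: 0.0975 + 0.031 + 0.0748 + 0.17 = 0.3733.
New steady-state plasma level = 58.8 / 0.3733 = 158 μmol/L (concentration scales inversely with clearance).

158 μmol/L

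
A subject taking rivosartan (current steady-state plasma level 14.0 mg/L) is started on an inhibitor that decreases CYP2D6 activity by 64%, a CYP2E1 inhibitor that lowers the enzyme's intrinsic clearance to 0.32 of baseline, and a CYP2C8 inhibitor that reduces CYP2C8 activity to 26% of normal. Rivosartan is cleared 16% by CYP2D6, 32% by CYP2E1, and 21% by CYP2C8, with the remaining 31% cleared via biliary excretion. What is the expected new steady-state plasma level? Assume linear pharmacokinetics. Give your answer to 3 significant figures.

The CYP2D6 pathway (16% of clearance) drops to 0.36× activity: 0.16 × 0.36 = 0.0576.
The CYP2E1 pathway (32% of clearance) falls to 0.32× activity: 0.32 × 0.32 = 0.1024.
The CYP2C8 pathway (21% of clearance) is reduced to 0.26× activity: 0.21 × 0.26 = 0.0546.
The remaining 31% of clearance is unaffected.
New clearance relative to baseline: 0.0576 + 0.1024 + 0.0546 + 0.31 = 0.5246.
New steady-state plasma level = 14.0 / 0.5246 = 26.7 mg/L (concentration scales inversely with clearance).

26.7 mg/L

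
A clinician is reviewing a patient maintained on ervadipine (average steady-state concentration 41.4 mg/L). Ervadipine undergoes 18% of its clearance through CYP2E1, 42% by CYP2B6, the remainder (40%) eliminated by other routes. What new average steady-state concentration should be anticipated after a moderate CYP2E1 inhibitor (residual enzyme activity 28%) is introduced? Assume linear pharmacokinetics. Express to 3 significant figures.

47.6 mg/L

CYP2E1: 0.18 × 0.28 = 0.0504
CYP2B6: 0.42 (unchanged)
Other: 0.4 (unchanged)
CL_new/CL_old = 0.0504 + 0.42 + 0.4 = 0.8704.
New average steady-state concentration = baseline ÷ relative clearance = 41.4 / 0.8704 = 47.6 mg/L.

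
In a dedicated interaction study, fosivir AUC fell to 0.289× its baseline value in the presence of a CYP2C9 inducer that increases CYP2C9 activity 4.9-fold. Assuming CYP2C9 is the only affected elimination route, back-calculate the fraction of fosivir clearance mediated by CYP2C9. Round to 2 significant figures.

Let x = fm,CYP2C9. Because AUC ∝ 1/CL, relative clearance rose to 1/0.289 = 3.46.
Only the CYP2C9 route changed, so 3.46 = x·4.9 + (1 − x), giving x = 0.63.

0.63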